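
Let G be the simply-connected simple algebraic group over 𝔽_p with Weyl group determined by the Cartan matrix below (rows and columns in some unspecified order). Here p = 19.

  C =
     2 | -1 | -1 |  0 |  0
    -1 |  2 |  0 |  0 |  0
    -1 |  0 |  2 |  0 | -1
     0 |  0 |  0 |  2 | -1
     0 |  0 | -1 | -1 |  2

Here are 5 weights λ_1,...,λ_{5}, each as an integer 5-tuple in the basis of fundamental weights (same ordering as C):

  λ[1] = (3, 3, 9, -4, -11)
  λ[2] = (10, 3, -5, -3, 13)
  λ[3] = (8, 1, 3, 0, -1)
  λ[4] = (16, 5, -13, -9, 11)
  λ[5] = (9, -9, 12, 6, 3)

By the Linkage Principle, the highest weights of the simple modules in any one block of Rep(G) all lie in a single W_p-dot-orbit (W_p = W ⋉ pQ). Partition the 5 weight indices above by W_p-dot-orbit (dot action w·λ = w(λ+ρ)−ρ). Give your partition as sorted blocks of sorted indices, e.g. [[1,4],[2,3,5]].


A_5 Cartan matrix, 5 simple roots permuted; ρ=(1,1,1,1,1).

Each λ_j+ρ reduced to Ā_19; 5-tuples below use C's row order:

  [1] (1, 4, 3, 10, 0);  [2] (5, 2, 4, 4, 4);  [3] (9, 2, 4, 1, 0);  [4] (5, 2, 4, 4, 4);  [5] (5, 2, 4, 4, 4)

Linkage partition of the 5 weights (3 classes, p=19):

[[1], [2, 4, 5], [3]]


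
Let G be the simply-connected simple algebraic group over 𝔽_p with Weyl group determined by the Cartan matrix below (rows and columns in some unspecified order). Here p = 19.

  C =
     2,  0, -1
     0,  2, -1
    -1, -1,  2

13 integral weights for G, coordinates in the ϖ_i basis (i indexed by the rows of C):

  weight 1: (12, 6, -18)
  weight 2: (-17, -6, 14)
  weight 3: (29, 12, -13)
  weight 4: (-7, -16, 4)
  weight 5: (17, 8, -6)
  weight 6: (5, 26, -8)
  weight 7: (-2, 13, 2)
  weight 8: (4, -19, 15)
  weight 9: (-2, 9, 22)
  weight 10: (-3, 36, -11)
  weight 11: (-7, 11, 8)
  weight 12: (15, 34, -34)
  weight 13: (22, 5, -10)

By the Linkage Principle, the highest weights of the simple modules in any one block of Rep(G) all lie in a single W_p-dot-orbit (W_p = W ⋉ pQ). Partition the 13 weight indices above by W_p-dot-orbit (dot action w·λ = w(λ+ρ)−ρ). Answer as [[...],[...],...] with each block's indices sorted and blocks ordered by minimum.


Cartan matrix: type A_3 (|W|=24); un-permuting the 3 rows.

Alcove-folded reps (p=19, 13 weights, presented ϖ-order):

  [1] (4, 10, 3) · [2] (10, 1, 5) · [3] (6, 11, 1) · [4] (10, 1, 5) · [5] (10, 1, 5) · [6] (6, 11, 1) · [7] (1, 14, 2) · [8] (1, 14, 2) · [9] (10, 1, 5) · [10] (2, 1, 6) · [11] (4, 10, 3) · [12] (1, 14, 2) · [13] (10, 1, 5)

These 13 weights hit 5 W_19-dot-orbits; sizes (2, 5, 2, 3, 1):

[[1, 11], [2, 4, 5, 9, 13], [3, 6], [7, 8, 12], [10]]


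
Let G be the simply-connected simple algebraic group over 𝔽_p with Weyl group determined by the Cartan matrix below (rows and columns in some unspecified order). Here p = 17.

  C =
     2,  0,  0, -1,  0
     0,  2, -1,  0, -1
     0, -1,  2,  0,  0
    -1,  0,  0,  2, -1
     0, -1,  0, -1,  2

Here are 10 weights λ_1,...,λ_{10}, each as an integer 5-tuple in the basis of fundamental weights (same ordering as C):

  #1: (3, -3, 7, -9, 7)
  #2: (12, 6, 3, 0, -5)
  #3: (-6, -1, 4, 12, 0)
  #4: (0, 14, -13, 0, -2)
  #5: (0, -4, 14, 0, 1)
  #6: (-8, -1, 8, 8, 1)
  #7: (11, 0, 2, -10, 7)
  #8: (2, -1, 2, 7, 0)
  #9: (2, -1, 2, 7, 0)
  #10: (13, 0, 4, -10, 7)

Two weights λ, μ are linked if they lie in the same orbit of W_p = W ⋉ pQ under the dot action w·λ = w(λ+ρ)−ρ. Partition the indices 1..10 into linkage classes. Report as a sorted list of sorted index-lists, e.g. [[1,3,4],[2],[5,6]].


Type A_5, rank 5, |W|=720; reorder rows/cols to standard.

W_17-reps of the 10 weights in Ā_17 (same 5-coord order as C):

  λ_1+ρ ↦ (4, 0, 6, 2, 2)
  λ_2+ρ ↦ (6, 3, 0, 3, 1)
  λ_3+ρ ↦ (3, 0, 3, 8, 1)
  λ_4+ρ ↦ (1, 2, 12, 0, 1)
  λ_5+ρ ↦ (1, 2, 12, 0, 1)
  λ_6+ρ ↦ (4, 0, 6, 2, 2)
  λ_7+ρ ↦ (3, 0, 3, 8, 1)
  λ_8+ρ ↦ (3, 0, 3, 8, 1)
  λ_9+ρ ↦ (3, 0, 3, 8, 1)
  λ_10+ρ ↦ (3, 0, 3, 8, 1)

The 10 indices split into 4 linkage classes (same alcove rep ⇔ same W_17-dot-orbit):

[[1, 6], [2], [3, 7, 8, 9, 10], [4, 5]]


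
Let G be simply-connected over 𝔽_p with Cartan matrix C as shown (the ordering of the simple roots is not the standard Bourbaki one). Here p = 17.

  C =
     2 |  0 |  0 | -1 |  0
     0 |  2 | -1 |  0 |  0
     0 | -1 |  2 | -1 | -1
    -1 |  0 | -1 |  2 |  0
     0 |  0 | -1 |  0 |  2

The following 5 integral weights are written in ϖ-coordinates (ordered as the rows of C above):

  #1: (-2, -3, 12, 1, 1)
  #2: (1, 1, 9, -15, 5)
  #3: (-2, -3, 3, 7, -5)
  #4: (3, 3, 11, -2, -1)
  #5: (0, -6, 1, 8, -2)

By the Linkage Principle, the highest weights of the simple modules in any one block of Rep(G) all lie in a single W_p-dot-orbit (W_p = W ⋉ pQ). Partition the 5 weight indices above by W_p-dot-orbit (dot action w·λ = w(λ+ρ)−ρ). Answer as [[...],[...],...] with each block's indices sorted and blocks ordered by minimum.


C ↔ D_5 under row/col permutation; |W(D_5)| = 1920.

Ā_17 reps of the 5 weights (D_5, coords as presented):

  λ_1+ρ ↦ (10, 2, 0, 1, 2) · λ_2+ρ ↦ (10, 2, 0, 1, 2) · λ_3+ρ ↦ (1, 0, 2, 5, 2) · λ_4+ρ ↦ (10, 2, 0, 1, 2) · λ_5+ρ ↦ (1, 1, 1, 5, 3)

The 5 indices split into 3 linkage classes (same alcove rep ⇔ same W_17-dot-orbit):

[[1, 2, 4], [3], [5]]


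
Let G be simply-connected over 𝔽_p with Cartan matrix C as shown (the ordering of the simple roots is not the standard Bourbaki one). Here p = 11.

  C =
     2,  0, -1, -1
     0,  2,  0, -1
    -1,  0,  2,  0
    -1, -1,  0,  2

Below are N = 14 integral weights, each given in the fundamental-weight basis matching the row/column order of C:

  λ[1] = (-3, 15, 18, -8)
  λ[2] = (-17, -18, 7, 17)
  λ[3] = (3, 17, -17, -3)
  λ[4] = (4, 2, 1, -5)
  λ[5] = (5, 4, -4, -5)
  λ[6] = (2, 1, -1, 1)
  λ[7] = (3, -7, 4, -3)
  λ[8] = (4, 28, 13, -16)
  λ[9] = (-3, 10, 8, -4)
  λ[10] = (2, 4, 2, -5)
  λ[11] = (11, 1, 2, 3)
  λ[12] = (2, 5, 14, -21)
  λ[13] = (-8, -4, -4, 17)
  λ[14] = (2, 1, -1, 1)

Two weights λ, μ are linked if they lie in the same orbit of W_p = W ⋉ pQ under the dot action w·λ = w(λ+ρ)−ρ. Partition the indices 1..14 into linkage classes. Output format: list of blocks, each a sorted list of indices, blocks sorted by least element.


Cartan matrix: type A_4 (|W|=120); un-permuting the 4 rows.

Ā_11 reps of the 14 weights (A_4, coords as presented):

  [1] (4, 2, 1, 2);  [2] (1, 1, 2, 3);  [3] (4, 2, 1, 2);  [4] (1, 1, 2, 3);  [5] (1, 1, 2, 3);  [6] (3, 2, 0, 2);  [7] (4, 2, 1, 2);  [8] (3, 4, 0, 1);  [9] (3, 2, 0, 2);  [10] (1, 1, 2, 3);  [11] (1, 1, 2, 3);  [12] (3, 2, 0, 2);  [13] (3, 4, 0, 1);  [14] (3, 2, 0, 2)

The 14 indices split into 4 linkage classes (same alcove rep ⇔ same W_11-dot-orbit):

[[1, 3, 7], [2, 4, 5, 10, 11], [6, 9, 12, 14], [8, 13]]


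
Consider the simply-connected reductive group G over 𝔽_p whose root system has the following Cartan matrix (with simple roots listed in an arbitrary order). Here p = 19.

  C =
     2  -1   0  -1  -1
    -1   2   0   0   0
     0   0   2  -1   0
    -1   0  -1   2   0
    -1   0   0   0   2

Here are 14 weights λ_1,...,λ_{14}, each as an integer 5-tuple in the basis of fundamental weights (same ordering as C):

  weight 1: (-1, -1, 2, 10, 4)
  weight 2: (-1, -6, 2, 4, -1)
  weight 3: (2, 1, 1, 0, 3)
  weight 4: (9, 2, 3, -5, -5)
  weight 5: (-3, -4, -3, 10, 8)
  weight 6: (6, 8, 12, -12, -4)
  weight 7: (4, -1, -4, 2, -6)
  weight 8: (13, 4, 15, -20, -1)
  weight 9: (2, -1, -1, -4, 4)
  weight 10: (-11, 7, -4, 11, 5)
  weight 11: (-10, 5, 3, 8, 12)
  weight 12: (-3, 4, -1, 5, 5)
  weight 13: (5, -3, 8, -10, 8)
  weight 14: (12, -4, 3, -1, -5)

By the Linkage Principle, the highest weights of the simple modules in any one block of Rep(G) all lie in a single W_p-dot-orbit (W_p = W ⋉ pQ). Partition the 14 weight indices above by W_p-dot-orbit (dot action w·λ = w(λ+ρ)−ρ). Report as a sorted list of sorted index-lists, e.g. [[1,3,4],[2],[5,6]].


Root system D_5: the 5×5 matrix C matches after relabeling.

Each λ_j+ρ reduced to Ā_19; 5-tuples below use C's row order:

  1: (0, 0, 3, 0, 5);  2: (0, 0, 3, 0, 5);  3: (3, 2, 2, 1, 4);  4: (2, 3, 0, 4, 4);  5: (3, 2, 2, 1, 4);  6: (3, 2, 2, 1, 4);  7: (0, 0, 3, 0, 5);  8: (0, 0, 3, 0, 5);  9: (0, 0, 3, 0, 5);  10: (3, 2, 2, 1, 4);  11: (2, 3, 0, 4, 4);  12: (2, 3, 0, 4, 4);  13: (2, 3, 0, 4, 4);  14: (2, 3, 0, 4, 4)

These 14 weights hit 3 W_19-dot-orbits; sizes (5, 4, 5):

[[1, 2, 7, 8, 9], [3, 5, 6, 10], [4, 11, 12, 13, 14]]


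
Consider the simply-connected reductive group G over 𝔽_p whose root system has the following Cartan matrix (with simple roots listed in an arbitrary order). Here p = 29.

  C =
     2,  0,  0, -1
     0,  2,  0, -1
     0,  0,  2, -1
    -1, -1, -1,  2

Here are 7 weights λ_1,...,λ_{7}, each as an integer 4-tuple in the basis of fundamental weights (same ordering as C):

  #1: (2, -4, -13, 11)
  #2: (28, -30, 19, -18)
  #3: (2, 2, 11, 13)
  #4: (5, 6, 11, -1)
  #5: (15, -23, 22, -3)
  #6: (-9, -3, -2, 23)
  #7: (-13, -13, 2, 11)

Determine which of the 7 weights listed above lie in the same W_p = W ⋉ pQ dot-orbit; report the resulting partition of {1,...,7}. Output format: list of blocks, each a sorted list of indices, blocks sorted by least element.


D_4 Cartan matrix, 4 simple roots permuted; ρ=(1,1,1,1).

Ā_29 reps of the 7 weights (D_4, coords as presented):

  [1] (0, 0, 9, 3);  [2] (0, 0, 9, 3);  [3] (0, 0, 9, 3);  [4] (6, 7, 12, 0);  [5] (8, 2, 1, 5);  [6] (8, 2, 1, 5);  [7] (0, 0, 9, 3)

Partition of {1..7} into 3 W_29-dot-orbits:

[[1, 2, 3, 7], [4], [5, 6]]


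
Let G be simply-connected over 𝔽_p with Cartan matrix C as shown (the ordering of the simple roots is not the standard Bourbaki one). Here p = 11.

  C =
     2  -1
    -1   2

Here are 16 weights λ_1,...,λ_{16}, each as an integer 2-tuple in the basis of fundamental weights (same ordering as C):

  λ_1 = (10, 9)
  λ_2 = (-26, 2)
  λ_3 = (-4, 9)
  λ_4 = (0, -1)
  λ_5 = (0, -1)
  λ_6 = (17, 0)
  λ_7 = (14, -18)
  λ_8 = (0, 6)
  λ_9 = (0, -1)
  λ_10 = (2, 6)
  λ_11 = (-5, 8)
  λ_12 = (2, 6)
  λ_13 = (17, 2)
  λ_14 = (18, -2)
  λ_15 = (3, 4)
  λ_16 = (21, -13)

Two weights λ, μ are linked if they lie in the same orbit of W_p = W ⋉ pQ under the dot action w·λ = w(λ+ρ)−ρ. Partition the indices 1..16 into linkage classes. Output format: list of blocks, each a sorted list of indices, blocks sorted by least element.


C ↔ A_2 under row/col permutation; |W(A_2)| = 6.

W_11-reps of the 16 weights in Ā_11 (same 2-coord order as C):

  λ_1 → (1, 0) · λ_2 → (8, 3) · λ_3 → (3, 7) · λ_4 → (1, 0) · λ_5 → (1, 0) · λ_6 → (3, 7) · λ_7 → (4, 5) · λ_8 → (1, 7) · λ_9 → (1, 0) · λ_10 → (3, 7) · λ_11 → (4, 5) · λ_12 → (3, 7) · λ_13 → (1, 7) · λ_14 → (3, 7) · λ_15 → (4, 5) · λ_16 → (1, 0)

5 distinct reps among the 16 weights ⇒ 5 W_11-linkage classes:

[[1, 4, 5, 9, 16], [2], [3, 6, 10, 12, 14], [7, 11, 15], [8, 13]]


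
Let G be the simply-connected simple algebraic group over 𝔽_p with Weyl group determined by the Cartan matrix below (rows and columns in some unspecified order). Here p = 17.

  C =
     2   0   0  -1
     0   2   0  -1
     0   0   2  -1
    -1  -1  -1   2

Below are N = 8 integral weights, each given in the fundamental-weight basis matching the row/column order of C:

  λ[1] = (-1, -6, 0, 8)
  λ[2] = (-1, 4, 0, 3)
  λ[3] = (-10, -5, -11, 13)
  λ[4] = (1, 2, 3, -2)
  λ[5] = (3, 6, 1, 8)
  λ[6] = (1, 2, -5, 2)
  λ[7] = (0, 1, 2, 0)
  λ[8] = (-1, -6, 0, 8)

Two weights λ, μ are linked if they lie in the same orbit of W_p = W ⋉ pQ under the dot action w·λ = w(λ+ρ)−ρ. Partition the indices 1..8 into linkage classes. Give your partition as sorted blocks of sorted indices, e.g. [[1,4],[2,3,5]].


D_4 Cartan matrix, 4 simple roots permuted; ρ=(1,1,1,1).

Each λ_j+ρ reduced to Ā_17; 4-tuples below use C's row order:

  1: (0, 5, 1, 4) · 2: (0, 5, 1, 4) · 3: (0, 5, 1, 4) · 4: (1, 2, 3, 1) · 5: (1, 2, 3, 1) · 6: (1, 2, 3, 1) · 7: (1, 2, 3, 1) · 8: (0, 5, 1, 4)

2 distinct reps among the 8 weights ⇒ 2 W_17-linkage classes:

[[1, 2, 3, 8], [4, 5, 6, 7]]


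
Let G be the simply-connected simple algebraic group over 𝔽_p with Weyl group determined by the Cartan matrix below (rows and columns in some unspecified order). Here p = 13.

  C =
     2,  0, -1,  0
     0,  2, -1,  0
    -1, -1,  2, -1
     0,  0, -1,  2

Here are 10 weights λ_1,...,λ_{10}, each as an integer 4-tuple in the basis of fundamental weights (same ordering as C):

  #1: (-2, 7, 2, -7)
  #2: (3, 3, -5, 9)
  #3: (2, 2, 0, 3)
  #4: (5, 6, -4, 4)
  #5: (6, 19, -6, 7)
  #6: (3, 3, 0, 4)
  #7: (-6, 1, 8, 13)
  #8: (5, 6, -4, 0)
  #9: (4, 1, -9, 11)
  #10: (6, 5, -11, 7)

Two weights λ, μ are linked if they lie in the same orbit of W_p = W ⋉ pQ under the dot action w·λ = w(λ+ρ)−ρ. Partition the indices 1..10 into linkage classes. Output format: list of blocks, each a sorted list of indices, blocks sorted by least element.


Type D_4, rank 4, |W|=192; reorder rows/cols to standard.

Folding the 10 weights λ_j+ρ into Ā_13 (reps in the given 4-coord order):

  λ_1 → (3, 4, 1, 2);  λ_2 → (0, 0, 3, 6);  λ_3 → (3, 3, 1, 4);  λ_4 → (3, 4, 1, 2);  λ_5 → (3, 4, 1, 2);  λ_6 → (3, 3, 1, 4);  λ_7 → (2, 5, 1, 3);  λ_8 → (3, 4, 1, 2);  λ_9 → (2, 5, 1, 3);  λ_10 → (3, 4, 1, 2)

These 10 weights hit 4 W_13-dot-orbits; sizes (5, 1, 2, 2):

[[1, 4, 5, 8, 10], [2], [3, 6], [7, 9]]


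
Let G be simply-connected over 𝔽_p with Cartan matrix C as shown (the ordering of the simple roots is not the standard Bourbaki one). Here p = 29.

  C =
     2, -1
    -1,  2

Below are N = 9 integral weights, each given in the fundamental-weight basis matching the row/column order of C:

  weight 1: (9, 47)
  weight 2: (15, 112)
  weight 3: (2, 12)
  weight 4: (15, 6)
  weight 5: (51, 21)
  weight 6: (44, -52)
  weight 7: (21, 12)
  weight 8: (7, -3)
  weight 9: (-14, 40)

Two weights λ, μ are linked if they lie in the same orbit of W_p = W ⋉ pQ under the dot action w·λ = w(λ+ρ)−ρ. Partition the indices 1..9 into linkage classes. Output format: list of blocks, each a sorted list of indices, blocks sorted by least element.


A_2 Cartan matrix, 2 simple roots permuted; ρ=(1,1).

Ā_29 reps of the 9 weights (A_2, coords as presented):

  1: (19, 0) · 2: (3, 13) · 3: (3, 13) · 4: (16, 7) · 5: (16, 7) · 6: (16, 7) · 7: (16, 7) · 8: (6, 2) · 9: (1, 16)

These 9 weights hit 5 W_29-dot-orbits; sizes (1, 2, 4, 1, 1):

[[1], [2, 3], [4, 5, 6, 7], [8], [9]]


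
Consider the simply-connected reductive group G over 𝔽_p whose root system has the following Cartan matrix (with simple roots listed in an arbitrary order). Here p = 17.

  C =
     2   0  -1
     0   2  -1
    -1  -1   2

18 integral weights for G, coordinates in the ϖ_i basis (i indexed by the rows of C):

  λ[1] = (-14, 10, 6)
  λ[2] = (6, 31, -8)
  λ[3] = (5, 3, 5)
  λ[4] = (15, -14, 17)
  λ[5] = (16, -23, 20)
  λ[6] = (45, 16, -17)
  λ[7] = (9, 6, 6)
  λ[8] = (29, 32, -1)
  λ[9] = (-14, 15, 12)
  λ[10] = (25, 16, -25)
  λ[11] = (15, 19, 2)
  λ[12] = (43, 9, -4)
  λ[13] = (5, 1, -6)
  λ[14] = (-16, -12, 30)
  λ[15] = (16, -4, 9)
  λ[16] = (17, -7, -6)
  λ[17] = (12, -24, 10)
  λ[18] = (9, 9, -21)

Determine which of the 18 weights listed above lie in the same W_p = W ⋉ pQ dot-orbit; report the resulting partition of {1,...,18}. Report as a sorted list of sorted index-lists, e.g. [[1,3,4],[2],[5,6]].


Cartan matrix: type A_3 (|W|=24); un-permuting the 3 rows.

λ_j+ρ reflected into Ā_17 (⟨·,θ^∨⟩≤17); 3-tuples as given:

    1: (6, 4, 6)
    2: (7, 2, 8)
    3: (6, 4, 6)
    4: (1, 4, 0)
    5: (1, 4, 0)
    6: (1, 4, 0)
    7: (3, 0, 7)
    8: (1, 4, 0)
    9: (1, 4, 0)
    10: (7, 2, 8)
    11: (1, 3, 2)
    12: (7, 7, 0)
    13: (1, 3, 2)
    14: (1, 3, 2)
    15: (7, 7, 0)
    16: (6, 4, 6)
    17: (6, 4, 6)
    18: (7, 7, 0)

6 distinct reps among the 18 weights ⇒ 6 W_17-linkage classes:

[[1, 3, 16, 17], [2, 10], [4, 5, 6, 8, 9], [7], [11, 13, 14], [12, 15, 18]]


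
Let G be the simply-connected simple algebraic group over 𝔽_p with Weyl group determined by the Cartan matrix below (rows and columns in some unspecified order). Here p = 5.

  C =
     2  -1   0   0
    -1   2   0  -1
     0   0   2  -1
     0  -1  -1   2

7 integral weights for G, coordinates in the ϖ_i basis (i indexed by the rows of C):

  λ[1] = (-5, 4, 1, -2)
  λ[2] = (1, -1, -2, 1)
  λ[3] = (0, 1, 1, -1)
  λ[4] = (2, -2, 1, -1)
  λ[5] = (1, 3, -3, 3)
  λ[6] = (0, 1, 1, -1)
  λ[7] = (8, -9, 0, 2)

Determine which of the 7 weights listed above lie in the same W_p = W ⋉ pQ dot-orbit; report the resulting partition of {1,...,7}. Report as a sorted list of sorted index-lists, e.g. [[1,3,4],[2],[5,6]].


A_4 Cartan matrix, 4 simple roots permuted; ρ=(1,1,1,1).

Ā_5 reps of the 7 weights (A_4, coords as presented):

  λ_1 → (3, 0, 0, 1) · λ_2 → (2, 0, 1, 1) · λ_3 → (1, 2, 2, 0) · λ_4 → (2, 0, 1, 1) · λ_5 → (2, 0, 1, 1) · λ_6 → (1, 2, 2, 0) · λ_7 → (3, 0, 0, 1)

Partition of {1..7} into 3 W_5-dot-orbits:

[[1, 7], [2, 4, 5], [3, 6]]


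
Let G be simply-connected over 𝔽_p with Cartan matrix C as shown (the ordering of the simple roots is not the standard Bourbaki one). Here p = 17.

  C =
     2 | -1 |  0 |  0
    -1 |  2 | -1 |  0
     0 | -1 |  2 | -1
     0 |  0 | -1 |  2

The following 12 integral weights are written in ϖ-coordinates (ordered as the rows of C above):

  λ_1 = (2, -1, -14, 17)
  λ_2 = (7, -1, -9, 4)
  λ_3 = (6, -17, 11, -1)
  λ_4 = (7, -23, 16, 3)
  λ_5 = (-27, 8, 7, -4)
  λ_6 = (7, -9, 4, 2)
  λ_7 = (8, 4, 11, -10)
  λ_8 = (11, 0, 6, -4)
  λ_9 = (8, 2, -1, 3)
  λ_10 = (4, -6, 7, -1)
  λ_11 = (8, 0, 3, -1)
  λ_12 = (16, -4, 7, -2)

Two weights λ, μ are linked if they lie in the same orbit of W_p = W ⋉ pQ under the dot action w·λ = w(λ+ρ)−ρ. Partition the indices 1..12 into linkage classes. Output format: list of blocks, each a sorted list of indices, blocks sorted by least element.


A_4 Cartan matrix, 4 simple roots permuted; ρ=(1,1,1,1).

Alcove-folded reps (p=17, 12 weights, presented ϖ-order):

  1: (9, 3, 0, 4);  2: (0, 5, 3, 0);  3: (9, 3, 0, 4);  4: (9, 3, 0, 4);  5: (0, 5, 3, 0);  6: (0, 5, 3, 0);  7: (0, 5, 3, 0);  8: (9, 1, 4, 0);  9: (9, 3, 0, 4);  10: (0, 5, 3, 0);  11: (9, 1, 4, 0);  12: (9, 3, 0, 4)

These 12 weights hit 3 W_17-dot-orbits; sizes (5, 5, 2):

[[1, 3, 4, 9, 12], [2, 5, 6, 7, 10], [8, 11]]


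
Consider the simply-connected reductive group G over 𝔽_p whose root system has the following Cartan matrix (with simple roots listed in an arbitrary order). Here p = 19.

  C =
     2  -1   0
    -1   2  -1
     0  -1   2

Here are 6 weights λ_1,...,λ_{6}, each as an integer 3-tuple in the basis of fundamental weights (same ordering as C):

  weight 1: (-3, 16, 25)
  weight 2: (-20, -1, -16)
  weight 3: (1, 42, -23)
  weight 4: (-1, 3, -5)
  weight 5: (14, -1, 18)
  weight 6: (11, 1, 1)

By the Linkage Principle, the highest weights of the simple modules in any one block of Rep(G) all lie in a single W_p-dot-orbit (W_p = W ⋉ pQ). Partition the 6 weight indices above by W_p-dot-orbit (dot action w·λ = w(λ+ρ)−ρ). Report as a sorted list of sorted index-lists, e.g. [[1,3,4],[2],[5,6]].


C ↔ A_3 under row/col permutation; |W(A_3)| = 24.

Folding the 6 weights λ_j+ρ into Ā_19 (reps in the given 3-coord order):

  λ_1+ρ ↦ (12, 2, 2) · λ_2+ρ ↦ (0, 0, 4) · λ_3+ρ ↦ (12, 2, 2) · λ_4+ρ ↦ (0, 0, 4) · λ_5+ρ ↦ (0, 0, 4) · λ_6+ρ ↦ (12, 2, 2)

Partition of {1..6} into 2 W_19-dot-orbits:

[[1, 3, 6], [2, 4, 5]]


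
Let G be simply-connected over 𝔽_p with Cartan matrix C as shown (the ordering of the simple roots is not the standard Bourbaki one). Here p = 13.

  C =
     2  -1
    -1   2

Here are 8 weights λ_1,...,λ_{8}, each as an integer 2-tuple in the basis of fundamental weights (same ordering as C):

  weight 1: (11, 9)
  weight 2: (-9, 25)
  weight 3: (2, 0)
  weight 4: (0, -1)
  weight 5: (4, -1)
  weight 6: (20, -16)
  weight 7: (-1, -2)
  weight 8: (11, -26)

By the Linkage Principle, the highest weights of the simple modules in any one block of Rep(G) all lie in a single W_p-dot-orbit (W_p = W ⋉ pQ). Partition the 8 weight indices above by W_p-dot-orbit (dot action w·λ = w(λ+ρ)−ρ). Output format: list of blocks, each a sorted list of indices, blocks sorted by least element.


Type A_2, rank 2, |W|=6; reorder rows/cols to standard.

Alcove-folded reps (p=13, 8 weights, presented ϖ-order):

    [1] (3, 1)
    [2] (5, 0)
    [3] (3, 1)
    [4] (1, 0)
    [5] (5, 0)
    [6] (2, 5)
    [7] (1, 0)
    [8] (1, 0)

The 8 indices split into 4 linkage classes (same alcove rep ⇔ same W_13-dot-orbit):

[[1, 3], [2, 5], [4, 7, 8], [6]]


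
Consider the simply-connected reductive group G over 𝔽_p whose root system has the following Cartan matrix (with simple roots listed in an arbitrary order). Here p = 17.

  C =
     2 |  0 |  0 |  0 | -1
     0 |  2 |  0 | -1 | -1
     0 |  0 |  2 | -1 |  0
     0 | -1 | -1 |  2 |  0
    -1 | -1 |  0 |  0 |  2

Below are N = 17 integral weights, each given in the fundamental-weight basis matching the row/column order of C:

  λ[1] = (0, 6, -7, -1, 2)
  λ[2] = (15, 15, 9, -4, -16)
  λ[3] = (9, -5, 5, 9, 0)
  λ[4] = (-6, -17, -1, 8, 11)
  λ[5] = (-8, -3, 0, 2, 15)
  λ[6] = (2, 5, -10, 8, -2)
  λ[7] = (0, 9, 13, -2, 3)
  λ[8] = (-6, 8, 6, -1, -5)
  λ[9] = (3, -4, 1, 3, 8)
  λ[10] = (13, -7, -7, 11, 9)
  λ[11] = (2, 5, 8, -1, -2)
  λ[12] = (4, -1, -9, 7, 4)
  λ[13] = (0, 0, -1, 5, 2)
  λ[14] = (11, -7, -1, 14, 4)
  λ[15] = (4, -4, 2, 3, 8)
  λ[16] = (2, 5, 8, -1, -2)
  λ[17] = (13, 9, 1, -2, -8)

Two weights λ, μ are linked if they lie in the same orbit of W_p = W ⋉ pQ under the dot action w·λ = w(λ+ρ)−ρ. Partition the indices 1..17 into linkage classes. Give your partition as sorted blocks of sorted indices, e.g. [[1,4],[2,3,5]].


A_5 Cartan matrix, 5 simple roots permuted; ρ=(1,1,1,1,1).

Ā_17 reps of the 17 weights (A_5, coords as presented):

  [1] (1, 1, 0, 6, 3) · [2] (6, 2, 0, 1, 7) · [3] (1, 1, 0, 6, 3) · [4] (4, 0, 7, 0, 5) · [5] (6, 2, 0, 1, 7) · [6] (2, 5, 9, 0, 1) · [7] (4, 3, 2, 1, 6) · [8] (4, 0, 7, 0, 5) · [9] (4, 3, 2, 1, 6) · [10] (1, 1, 0, 6, 3) · [11] (2, 5, 9, 0, 1) · [12] (4, 0, 7, 0, 5) · [13] (1, 1, 0, 6, 3) · [14] (2, 5, 9, 0, 1) · [15] (4, 3, 2, 1, 6) · [16] (2, 5, 9, 0, 1) · [17] (6, 2, 0, 1, 7)

Linkage partition of the 17 weights (5 classes, p=17):

[[1, 3, 10, 13], [2, 5, 17], [4, 8, 12], [6, 11, 14, 16], [7, 9, 15]]


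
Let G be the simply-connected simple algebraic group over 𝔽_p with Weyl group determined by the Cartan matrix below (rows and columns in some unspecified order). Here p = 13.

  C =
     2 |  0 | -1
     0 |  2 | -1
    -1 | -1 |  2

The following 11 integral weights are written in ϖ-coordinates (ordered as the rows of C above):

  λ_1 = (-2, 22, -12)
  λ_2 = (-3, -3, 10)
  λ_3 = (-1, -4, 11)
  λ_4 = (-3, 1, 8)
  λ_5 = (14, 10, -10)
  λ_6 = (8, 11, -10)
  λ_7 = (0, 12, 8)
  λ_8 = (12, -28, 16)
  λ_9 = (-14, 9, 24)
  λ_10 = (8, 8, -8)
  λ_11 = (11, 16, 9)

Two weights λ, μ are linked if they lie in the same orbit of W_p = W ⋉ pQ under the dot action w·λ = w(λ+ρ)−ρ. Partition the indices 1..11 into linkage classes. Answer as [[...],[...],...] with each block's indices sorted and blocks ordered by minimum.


C ↔ A_3 under row/col permutation; |W(A_3)| = 24.

λ_j+ρ reflected into Ā_13 (⟨·,θ^∨⟩≤13); 3-tuples as given:

  1: (1, 1, 1) · 2: (2, 2, 7) · 3: (0, 3, 9) · 4: (2, 2, 7) · 5: (2, 2, 7) · 6: (0, 3, 9) · 7: (9, 3, 0) · 8: (9, 3, 0) · 9: (0, 3, 9) · 10: (2, 2, 7) · 11: (0, 3, 9)

Partition of {1..11} into 4 W_13-dot-orbits:

[[1], [2, 4, 5, 10], [3, 6, 9, 11], [7, 8]]


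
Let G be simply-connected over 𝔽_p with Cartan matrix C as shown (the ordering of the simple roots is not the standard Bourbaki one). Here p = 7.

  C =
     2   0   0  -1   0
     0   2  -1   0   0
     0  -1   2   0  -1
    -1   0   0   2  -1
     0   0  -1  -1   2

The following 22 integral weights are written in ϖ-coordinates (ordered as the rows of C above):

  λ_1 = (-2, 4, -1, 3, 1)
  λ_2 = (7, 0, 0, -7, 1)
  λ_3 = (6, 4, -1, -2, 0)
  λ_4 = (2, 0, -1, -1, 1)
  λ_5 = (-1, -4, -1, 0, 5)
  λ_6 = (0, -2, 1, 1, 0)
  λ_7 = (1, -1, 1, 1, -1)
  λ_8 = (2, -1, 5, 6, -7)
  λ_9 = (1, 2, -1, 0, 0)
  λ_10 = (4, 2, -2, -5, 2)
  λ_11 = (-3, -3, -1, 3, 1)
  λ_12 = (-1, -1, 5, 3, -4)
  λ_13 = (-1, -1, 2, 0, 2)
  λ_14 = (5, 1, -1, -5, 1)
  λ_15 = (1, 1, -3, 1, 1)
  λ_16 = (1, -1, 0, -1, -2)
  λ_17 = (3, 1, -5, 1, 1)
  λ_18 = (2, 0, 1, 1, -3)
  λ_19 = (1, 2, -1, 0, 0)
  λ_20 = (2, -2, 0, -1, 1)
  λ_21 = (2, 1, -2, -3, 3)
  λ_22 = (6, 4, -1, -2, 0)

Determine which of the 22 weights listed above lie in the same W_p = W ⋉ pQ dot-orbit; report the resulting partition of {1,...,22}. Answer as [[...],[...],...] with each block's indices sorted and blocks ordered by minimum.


A_5 Cartan matrix, 5 simple roots permuted; ρ=(1,1,1,1,1).

λ_j+ρ reflected into Ā_7 (⟨·,θ^∨⟩≤7); 5-tuples as given:

  λ_1 → (3, 1, 0, 0, 2);  λ_2 → (1, 1, 1, 2, 1);  λ_3 → (1, 0, 0, 1, 0);  λ_4 → (3, 1, 0, 0, 2);  λ_5 → (0, 0, 3, 1, 3);  λ_6 → (1, 1, 1, 2, 1);  λ_7 → (2, 0, 2, 2, 0);  λ_8 → (0, 0, 3, 1, 3);  λ_9 → (2, 3, 0, 1, 1);  λ_10 → (1, 1, 1, 2, 1);  λ_11 → (2, 0, 2, 2, 0);  λ_12 → (0, 0, 3, 1, 3);  λ_13 → (0, 0, 3, 1, 3);  λ_14 → (2, 0, 2, 2, 0);  λ_15 → (2, 0, 2, 2, 0);  λ_16 → (1, 0, 0, 1, 0);  λ_17 → (3, 1, 0, 0, 2);  λ_18 → (3, 1, 0, 0, 2);  λ_19 → (2, 3, 0, 1, 1);  λ_20 → (3, 1, 0, 0, 2);  λ_21 → (1, 1, 1, 2, 1);  λ_22 → (1, 0, 0, 1, 0)

The 22 indices split into 6 linkage classes (same alcove rep ⇔ same W_7-dot-orbit):

[[1, 4, 17, 18, 20], [2, 6, 10, 21], [3, 16, 22], [5, 8, 12, 13], [7, 11, 14, 15], [9, 19]]


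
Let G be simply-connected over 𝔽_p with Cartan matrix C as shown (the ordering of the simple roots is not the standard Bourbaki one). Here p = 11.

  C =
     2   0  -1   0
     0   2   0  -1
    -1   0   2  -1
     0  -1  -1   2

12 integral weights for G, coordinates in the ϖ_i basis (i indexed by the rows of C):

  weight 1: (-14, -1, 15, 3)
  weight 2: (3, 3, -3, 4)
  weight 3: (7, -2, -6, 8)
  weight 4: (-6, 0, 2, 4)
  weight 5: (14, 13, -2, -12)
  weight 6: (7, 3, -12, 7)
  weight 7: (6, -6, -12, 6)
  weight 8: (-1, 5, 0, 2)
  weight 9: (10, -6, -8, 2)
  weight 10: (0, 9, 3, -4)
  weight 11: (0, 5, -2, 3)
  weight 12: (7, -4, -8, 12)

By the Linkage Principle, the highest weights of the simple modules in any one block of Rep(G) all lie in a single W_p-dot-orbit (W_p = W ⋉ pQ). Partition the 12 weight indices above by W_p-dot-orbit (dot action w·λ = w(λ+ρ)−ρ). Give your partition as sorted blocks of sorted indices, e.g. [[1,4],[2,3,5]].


Root system A_4: the 4×4 matrix C matches after relabeling.

λ_j+ρ reflected into Ā_11 (⟨·,θ^∨⟩≤11); 4-tuples as given:

  1: (2, 4, 2, 3)
  2: (2, 4, 2, 3)
  3: (2, 0, 5, 3)
  4: (3, 1, 2, 3)
  5: (2, 0, 5, 3)
  6: (2, 0, 5, 3)
  7: (2, 4, 2, 3)
  8: (0, 6, 1, 3)
  9: (2, 4, 2, 3)
  10: (0, 6, 1, 3)
  11: (0, 6, 1, 3)
  12: (2, 0, 5, 3)

Partition of {1..12} into 4 W_11-dot-orbits:

[[1, 2, 7, 9], [3, 5, 6, 12], [4], [8, 10, 11]]


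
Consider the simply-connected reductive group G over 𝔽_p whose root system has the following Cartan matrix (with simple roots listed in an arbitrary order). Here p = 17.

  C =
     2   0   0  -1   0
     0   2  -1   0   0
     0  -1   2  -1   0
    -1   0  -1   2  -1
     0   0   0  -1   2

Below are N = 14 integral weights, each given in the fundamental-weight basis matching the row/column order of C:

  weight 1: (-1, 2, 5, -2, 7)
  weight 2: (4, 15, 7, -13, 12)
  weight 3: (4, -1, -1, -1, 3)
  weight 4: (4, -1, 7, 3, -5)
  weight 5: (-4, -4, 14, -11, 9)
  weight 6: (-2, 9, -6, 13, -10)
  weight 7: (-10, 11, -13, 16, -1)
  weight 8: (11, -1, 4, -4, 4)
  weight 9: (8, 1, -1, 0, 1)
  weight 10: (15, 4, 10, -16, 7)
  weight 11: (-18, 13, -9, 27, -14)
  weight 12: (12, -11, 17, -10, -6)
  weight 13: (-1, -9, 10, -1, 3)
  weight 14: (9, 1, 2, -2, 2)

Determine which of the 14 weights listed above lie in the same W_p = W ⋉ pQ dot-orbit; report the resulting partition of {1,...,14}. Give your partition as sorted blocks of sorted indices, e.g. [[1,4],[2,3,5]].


Dynkin diagram of C (from the 8 off-diagonal −1 entries): D_5.

Folding the 14 weights λ_j+ρ into Ā_17 (reps in the given 5-coord order):

  λ_1 → (1, 3, 1, 0, 7) · λ_2 → (1, 3, 1, 0, 7) · λ_3 → (5, 0, 0, 0, 4) · λ_4 → (5, 0, 0, 0, 4) · λ_5 → (9, 2, 0, 1, 2) · λ_6 → (1, 3, 1, 0, 7) · λ_7 → (5, 0, 0, 0, 4) · λ_8 → (9, 2, 0, 1, 2) · λ_9 → (9, 2, 0, 1, 2) · λ_10 → (1, 3, 1, 0, 7) · λ_11 → (0, 8, 2, 0, 4) · λ_12 → (1, 3, 1, 0, 7) · λ_13 → (0, 8, 2, 0, 4) · λ_14 → (9, 2, 0, 1, 2)

The 14 indices split into 4 linkage classes (same alcove rep ⇔ same W_17-dot-orbit):

[[1, 2, 6, 10, 12], [3, 4, 7], [5, 8, 9, 14], [11, 13]]


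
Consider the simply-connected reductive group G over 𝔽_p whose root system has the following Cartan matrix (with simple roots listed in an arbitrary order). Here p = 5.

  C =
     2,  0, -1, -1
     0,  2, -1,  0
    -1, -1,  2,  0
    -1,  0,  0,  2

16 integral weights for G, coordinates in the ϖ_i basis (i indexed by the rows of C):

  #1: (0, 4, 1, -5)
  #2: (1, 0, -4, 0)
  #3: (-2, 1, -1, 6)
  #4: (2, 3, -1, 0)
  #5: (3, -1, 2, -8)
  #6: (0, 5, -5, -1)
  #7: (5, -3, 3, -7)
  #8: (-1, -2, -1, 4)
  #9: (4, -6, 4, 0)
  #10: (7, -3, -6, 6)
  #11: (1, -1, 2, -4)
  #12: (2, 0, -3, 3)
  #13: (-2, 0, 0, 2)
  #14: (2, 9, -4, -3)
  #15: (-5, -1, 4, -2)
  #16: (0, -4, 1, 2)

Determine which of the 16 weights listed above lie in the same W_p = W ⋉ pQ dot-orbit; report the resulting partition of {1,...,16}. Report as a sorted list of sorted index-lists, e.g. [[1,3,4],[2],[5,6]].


Dynkin diagram of C (from the 6 off-diagonal −1 entries): A_4.

Each λ_j+ρ reduced to Ā_5; 4-tuples below use C's row order:

  λ_1 → (0, 1, 1, 2) · λ_2 → (1, 2, 0, 0) · λ_3 → (1, 1, 0, 2) · λ_4 → (1, 1, 0, 2) · λ_5 → (1, 0, 2, 2) · λ_6 → (0, 1, 1, 2) · λ_7 → (1, 2, 0, 0) · λ_8 → (1, 0, 0, 4) · λ_9 → (1, 0, 0, 4) · λ_10 → (1, 0, 2, 2) · λ_11 → (1, 0, 2, 2) · λ_12 → (1, 1, 0, 2) · λ_13 → (1, 1, 0, 2) · λ_14 → (1, 0, 2, 2) · λ_15 → (1, 0, 0, 4) · λ_16 → (0, 1, 1, 2)

These 16 weights hit 5 W_5-dot-orbits; sizes (3, 2, 4, 4, 3):

[[1, 6, 16], [2, 7], [3, 4, 12, 13], [5, 10, 11, 14], [8, 9, 15]]


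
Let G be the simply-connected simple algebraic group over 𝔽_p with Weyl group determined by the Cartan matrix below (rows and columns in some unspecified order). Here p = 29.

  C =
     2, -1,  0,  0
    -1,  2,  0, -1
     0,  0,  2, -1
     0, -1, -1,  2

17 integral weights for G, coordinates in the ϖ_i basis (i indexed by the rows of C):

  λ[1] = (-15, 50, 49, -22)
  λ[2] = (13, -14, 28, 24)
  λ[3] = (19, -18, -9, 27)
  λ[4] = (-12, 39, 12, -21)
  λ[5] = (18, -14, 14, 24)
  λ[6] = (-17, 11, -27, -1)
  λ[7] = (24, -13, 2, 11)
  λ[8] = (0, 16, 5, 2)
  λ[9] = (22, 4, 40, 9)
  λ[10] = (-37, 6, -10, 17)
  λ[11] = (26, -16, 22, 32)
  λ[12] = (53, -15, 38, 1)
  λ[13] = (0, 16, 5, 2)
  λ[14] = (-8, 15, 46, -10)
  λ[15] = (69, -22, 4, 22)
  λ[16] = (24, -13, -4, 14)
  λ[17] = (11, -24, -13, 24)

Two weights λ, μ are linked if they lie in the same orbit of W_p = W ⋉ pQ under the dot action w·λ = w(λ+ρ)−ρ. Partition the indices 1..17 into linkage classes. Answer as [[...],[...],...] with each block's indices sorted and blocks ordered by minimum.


Root system A_4: the 4×4 matrix C matches after relabeling.

λ_j+ρ reflected into Ā_29 (⟨·,θ^∨⟩≤29); 4-tuples as given:

    1: (7, 1, 8, 13)
    2: (13, 12, 3, 0)
    3: (1, 17, 6, 3)
    4: (0, 9, 4, 9)
    5: (11, 2, 2, 10)
    6: (13, 12, 3, 0)
    7: (13, 12, 3, 0)
    8: (1, 17, 6, 3)
    9: (5, 1, 12, 9)
    10: (0, 9, 4, 9)
    11: (11, 2, 2, 10)
    12: (11, 2, 2, 10)
    13: (1, 17, 6, 3)
    14: (0, 9, 4, 9)
    15: (5, 1, 12, 9)
    16: (13, 12, 3, 0)
    17: (11, 2, 2, 10)

These 17 weights hit 6 W_29-dot-orbits; sizes (1, 4, 3, 3, 4, 2):

[[1], [2, 6, 7, 16], [3, 8, 13], [4, 10, 14], [5, 11, 12, 17], [9, 15]]


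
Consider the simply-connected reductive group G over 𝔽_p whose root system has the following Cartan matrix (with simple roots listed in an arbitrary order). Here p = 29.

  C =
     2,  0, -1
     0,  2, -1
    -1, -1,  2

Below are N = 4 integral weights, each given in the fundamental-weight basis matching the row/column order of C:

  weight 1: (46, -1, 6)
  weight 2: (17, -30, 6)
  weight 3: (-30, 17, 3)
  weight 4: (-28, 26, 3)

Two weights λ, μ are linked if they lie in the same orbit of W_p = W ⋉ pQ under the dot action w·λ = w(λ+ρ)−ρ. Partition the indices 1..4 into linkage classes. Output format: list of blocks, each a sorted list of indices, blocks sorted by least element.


Type A_3, rank 3, |W|=24; reorder rows/cols to standard.

Folding the 4 weights λ_j+ρ into Ā_29 (reps in the given 3-coord order):

  [1] (4, 7, 18) · [2] (4, 7, 18) · [3] (4, 7, 18) · [4] (2, 2, 23)

2 distinct reps among the 4 weights ⇒ 2 W_29-linkage classes:

[[1, 2, 3], [4]]


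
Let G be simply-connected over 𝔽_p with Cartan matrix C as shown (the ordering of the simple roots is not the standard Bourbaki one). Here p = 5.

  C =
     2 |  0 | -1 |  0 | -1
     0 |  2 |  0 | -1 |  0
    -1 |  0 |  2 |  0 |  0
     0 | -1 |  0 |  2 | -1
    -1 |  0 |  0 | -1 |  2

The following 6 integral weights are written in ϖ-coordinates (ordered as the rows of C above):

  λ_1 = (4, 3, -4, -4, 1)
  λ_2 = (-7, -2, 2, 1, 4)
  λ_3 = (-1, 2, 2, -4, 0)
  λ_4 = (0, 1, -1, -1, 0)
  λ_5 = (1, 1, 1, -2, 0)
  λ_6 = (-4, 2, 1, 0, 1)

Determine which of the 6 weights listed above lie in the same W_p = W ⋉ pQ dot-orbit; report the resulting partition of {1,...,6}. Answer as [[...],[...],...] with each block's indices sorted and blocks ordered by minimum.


Root system A_5: the 5×5 matrix C matches after relabeling.

Alcove-folded reps (p=5, 6 weights, presented ϖ-order):

  λ_1 → (1, 2, 0, 0, 1)
  λ_2 → (2, 0, 1, 1, 0)
  λ_3 → (2, 0, 1, 1, 0)
  λ_4 → (1, 2, 0, 0, 1)
  λ_5 → (2, 0, 1, 1, 0)
  λ_6 → (1, 2, 0, 0, 1)

Linkage partition of the 6 weights (2 classes, p=5):

[[1, 4, 6], [2, 3, 5]]


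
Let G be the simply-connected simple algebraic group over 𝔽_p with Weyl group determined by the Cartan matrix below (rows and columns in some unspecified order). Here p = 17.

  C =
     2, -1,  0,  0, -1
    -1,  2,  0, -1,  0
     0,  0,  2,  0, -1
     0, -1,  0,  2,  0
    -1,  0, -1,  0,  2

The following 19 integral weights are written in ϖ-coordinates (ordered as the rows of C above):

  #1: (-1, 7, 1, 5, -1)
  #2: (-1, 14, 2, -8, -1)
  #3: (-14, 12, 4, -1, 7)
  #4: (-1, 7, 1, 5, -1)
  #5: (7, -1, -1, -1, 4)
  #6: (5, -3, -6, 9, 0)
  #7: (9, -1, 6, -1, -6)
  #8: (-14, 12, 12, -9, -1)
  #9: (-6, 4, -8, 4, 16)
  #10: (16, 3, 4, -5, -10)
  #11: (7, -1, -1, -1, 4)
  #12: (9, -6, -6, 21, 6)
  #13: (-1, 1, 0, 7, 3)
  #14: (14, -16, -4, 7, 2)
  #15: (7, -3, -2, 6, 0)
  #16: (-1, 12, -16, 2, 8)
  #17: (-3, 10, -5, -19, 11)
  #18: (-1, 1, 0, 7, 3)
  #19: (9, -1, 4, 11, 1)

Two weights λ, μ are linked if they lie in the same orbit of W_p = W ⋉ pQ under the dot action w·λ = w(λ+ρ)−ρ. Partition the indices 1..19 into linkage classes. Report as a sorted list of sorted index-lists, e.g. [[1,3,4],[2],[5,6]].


A_5 Cartan matrix, 5 simple roots permuted; ρ=(1,1,1,1,1).

W_17-reps of the 19 weights in Ā_17 (same 5-coord order as C):

  λ_1 → (0, 8, 2, 6, 0) · λ_2 → (0, 8, 2, 6, 0) · λ_3 → (8, 0, 0, 0, 5) · λ_4 → (0, 8, 2, 6, 0) · λ_5 → (8, 0, 0, 0, 5) · λ_6 → (0, 2, 1, 8, 4) · λ_7 → (5, 0, 2, 0, 5) · λ_8 → (8, 0, 0, 0, 5) · λ_9 → (5, 0, 2, 0, 5) · λ_10 → (8, 0, 0, 0, 5) · λ_11 → (8, 0, 0, 0, 5) · λ_12 → (5, 0, 2, 0, 5) · λ_13 → (0, 2, 1, 8, 4) · λ_14 → (0, 8, 2, 6, 0) · λ_15 → (6, 2, 1, 5, 0) · λ_16 → (6, 2, 1, 5, 0) · λ_17 → (6, 2, 1, 5, 0) · λ_18 → (0, 2, 1, 8, 4) · λ_19 → (5, 0, 2, 0, 5)

Grouping the 19 weights by Ā_17-representative: 5 linkage classes.

[[1, 2, 4, 14], [3, 5, 8, 10, 11], [6, 13, 18], [7, 9, 12, 19], [15, 16, 17]]


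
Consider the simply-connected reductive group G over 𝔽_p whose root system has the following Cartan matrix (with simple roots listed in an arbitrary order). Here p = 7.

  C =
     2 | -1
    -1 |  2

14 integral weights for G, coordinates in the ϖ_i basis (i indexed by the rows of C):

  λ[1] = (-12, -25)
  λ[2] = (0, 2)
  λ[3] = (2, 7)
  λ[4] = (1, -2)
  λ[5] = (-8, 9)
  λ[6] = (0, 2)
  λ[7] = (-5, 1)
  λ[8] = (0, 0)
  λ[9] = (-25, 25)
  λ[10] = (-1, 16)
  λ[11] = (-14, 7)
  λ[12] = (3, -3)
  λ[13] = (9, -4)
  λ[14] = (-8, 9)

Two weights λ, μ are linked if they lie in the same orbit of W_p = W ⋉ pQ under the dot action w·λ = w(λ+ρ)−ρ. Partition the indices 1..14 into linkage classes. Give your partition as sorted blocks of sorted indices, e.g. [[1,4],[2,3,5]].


Type A_2, rank 2, |W|=6; reorder rows/cols to standard.

Folding the 14 weights λ_j+ρ into Ā_7 (reps in the given 2-coord order):

    λ_1+ρ ↦ (4, 0)
    λ_2+ρ ↦ (1, 3)
    λ_3+ρ ↦ (1, 3)
    λ_4+ρ ↦ (1, 1)
    λ_5+ρ ↦ (4, 0)
    λ_6+ρ ↦ (1, 3)
    λ_7+ρ ↦ (2, 2)
    λ_8+ρ ↦ (1, 1)
    λ_9+ρ ↦ (3, 2)
    λ_10+ρ ↦ (4, 0)
    λ_11+ρ ↦ (1, 1)
    λ_12+ρ ↦ (2, 2)
    λ_13+ρ ↦ (4, 0)
    λ_14+ρ ↦ (4, 0)

Linkage partition of the 14 weights (5 classes, p=7):

[[1, 5, 10, 13, 14], [2, 3, 6], [4, 8, 11], [7, 12], [9]]


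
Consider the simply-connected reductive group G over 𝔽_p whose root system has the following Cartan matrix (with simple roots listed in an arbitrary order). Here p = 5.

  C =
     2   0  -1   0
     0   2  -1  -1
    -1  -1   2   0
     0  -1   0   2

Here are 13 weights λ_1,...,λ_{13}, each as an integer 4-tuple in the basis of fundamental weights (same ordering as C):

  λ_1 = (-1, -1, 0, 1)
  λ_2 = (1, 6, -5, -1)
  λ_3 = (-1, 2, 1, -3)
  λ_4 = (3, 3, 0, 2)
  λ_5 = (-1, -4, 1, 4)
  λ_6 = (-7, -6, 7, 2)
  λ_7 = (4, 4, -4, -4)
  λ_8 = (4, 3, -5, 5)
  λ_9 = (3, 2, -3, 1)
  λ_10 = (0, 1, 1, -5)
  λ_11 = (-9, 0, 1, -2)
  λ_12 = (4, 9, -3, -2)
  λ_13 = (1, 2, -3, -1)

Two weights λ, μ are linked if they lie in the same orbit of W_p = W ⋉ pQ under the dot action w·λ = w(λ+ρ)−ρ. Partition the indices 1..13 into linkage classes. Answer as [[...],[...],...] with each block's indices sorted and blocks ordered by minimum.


Type A_4, rank 4, |W|=120; reorder rows/cols to standard.

Alcove-folded reps (p=5, 13 weights, presented ϖ-order):

  λ_1+ρ ↦ (0, 0, 1, 2)
  λ_2+ρ ↦ (0, 1, 2, 2)
  λ_3+ρ ↦ (0, 1, 2, 2)
  λ_4+ρ ↦ (1, 2, 0, 2)
  λ_5+ρ ↦ (1, 2, 0, 2)
  λ_6+ρ ↦ (0, 1, 2, 0)
  λ_7+ρ ↦ (0, 1, 2, 0)
  λ_8+ρ ↦ (4, 0, 0, 1)
  λ_9+ρ ↦ (0, 1, 2, 0)
  λ_10+ρ ↦ (1, 2, 0, 2)
  λ_11+ρ ↦ (0, 0, 1, 2)
  λ_12+ρ ↦ (0, 1, 2, 0)
  λ_13+ρ ↦ (0, 1, 2, 0)

The 13 indices split into 5 linkage classes (same alcove rep ⇔ same W_5-dot-orbit):

[[1, 11], [2, 3], [4, 5, 10], [6, 7, 9, 12, 13], [8]]


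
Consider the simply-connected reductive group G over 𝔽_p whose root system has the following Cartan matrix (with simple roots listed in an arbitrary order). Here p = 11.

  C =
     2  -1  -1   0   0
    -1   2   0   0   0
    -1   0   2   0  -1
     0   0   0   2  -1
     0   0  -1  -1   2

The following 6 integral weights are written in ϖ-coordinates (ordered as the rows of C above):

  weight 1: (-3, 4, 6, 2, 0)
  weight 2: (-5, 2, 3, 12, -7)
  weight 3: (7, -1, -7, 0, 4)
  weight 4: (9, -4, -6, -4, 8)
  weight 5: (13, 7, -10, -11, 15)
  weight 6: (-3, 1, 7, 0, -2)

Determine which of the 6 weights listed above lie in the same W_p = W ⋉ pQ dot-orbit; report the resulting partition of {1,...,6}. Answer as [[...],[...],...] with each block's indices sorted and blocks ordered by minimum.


Root system A_5: the 5×5 matrix C matches after relabeling.

λ_j+ρ reflected into Ā_11 (⟨·,θ^∨⟩≤11); 5-tuples as given:

  [1] (2, 0, 5, 0, 1);  [2] (1, 0, 3, 5, 0);  [3] (2, 0, 5, 0, 1);  [4] (2, 0, 5, 0, 1);  [5] (2, 0, 5, 0, 1);  [6] (2, 0, 5, 0, 1)

Partition of {1..6} into 2 W_11-dot-orbits:

[[1, 3, 4, 5, 6], [2]]
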